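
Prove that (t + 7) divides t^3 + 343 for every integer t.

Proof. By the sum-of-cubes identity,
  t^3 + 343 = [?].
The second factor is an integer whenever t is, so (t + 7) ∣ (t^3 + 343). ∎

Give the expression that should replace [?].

Polynomial division of t^3 + 343 by t + 7 leaves remainder 0 and quotient t^2 - 7t + 49.
Hence t^3 + 343 = (t + 7)(t^2 - 7t + 49).

(t + 7)(t^2 - 7t + 49)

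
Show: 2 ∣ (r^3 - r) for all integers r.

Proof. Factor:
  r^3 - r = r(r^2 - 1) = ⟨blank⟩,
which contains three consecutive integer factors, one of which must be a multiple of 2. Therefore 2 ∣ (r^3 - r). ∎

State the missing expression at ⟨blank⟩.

r(r^2 - 1) = r(r - 1)(r + 1) = (r - 1)r(r + 1).
These three factors are consecutive integers, so their product is divisible by 2.

(r - 1)r(r + 1)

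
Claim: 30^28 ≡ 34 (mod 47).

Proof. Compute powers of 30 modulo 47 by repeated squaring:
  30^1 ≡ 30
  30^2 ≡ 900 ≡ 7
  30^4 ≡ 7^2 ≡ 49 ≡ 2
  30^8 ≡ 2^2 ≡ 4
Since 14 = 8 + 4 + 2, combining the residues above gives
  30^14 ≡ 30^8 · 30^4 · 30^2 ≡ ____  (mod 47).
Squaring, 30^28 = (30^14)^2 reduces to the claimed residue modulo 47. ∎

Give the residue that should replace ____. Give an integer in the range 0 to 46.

Multiply the listed residues: 4 · 2 · 7 = 8 → 56.
Reducing modulo 47: 56 = 1·47 + 9, so 30^14 ≡ 9.

9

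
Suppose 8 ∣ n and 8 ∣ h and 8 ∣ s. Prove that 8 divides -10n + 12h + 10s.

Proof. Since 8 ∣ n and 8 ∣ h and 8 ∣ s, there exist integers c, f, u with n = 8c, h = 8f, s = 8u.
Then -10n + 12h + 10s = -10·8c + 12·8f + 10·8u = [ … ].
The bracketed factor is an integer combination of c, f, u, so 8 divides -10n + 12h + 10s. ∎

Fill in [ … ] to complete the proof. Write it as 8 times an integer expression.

8(-10c + 12f + 10u)

Pull the common 8 out of every term: -10·8c + 12·8f + 10·8u = 8(-10c + 12f + 10u).
-10c + 12f + 10u is an integer, which exhibits the divisibility.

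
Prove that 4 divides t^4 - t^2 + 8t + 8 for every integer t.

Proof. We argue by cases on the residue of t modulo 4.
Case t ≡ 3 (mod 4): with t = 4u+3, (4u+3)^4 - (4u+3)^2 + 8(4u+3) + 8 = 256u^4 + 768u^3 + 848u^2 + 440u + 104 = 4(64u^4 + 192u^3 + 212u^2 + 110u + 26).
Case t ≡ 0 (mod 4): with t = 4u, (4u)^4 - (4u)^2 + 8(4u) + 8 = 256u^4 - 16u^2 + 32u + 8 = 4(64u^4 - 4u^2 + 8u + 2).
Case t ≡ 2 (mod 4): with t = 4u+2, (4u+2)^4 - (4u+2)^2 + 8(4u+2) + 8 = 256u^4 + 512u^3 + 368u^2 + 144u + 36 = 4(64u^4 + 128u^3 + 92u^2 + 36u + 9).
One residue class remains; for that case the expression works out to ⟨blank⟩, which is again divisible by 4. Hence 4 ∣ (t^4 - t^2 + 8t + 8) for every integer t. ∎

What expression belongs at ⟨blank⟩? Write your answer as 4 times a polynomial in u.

The residues treated are {3, 0, 2}, so the missing case is t ≡ 1 (mod 4); write t = 4u+1.
Then (4u+1)^4 - (4u+1)^2 + 8(4u+1) + 8 = 256u^4 + 256u^3 + 80u^2 + 40u + 16 = 4(64u^4 + 64u^3 + 20u^2 + 10u + 4).

4(64u^4 + 64u^3 + 20u^2 + 10u + 4)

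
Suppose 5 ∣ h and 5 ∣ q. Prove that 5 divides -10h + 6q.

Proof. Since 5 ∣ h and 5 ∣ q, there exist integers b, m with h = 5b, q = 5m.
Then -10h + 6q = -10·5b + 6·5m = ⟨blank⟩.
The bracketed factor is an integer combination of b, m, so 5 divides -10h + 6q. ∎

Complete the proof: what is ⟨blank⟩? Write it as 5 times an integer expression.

5(-10b + 6m)

Each term has a factor of 5: -10·5b + 6·5m = 5·(-10b + 6m).
Since -10b + 6m is an integer, 5 ∣ (-10h + 6q).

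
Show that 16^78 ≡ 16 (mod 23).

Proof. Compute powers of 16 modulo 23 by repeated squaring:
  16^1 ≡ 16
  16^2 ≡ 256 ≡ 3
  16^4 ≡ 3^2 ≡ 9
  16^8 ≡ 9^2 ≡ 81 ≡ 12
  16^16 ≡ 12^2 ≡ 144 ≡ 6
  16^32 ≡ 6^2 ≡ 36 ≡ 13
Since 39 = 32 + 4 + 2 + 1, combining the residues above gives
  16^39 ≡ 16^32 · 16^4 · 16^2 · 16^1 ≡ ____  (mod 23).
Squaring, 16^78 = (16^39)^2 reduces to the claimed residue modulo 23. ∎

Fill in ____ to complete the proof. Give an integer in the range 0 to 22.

16^32 · 16^4 · 16^2 · 16^1 ≡ 13 · 9 · 3 · 16 = 5616.
5616 mod 23 = 4, so 16^39 ≡ 4 (mod 23).

4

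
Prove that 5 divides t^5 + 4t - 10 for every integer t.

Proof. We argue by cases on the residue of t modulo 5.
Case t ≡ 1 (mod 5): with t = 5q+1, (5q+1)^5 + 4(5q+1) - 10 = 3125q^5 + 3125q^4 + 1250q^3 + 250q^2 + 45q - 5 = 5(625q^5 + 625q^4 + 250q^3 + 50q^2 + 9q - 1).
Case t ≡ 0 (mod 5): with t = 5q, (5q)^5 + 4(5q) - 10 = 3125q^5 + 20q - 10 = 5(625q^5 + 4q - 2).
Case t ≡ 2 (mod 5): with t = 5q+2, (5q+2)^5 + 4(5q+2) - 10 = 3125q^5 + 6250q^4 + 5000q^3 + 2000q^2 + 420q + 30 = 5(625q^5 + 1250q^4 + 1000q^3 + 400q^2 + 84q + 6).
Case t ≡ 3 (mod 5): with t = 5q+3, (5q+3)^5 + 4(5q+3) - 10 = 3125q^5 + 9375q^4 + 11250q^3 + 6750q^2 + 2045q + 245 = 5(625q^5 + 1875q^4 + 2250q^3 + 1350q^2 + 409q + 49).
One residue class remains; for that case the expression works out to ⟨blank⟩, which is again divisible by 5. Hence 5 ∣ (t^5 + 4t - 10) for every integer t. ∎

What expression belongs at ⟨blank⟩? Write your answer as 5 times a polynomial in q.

5(625q^5 + 2500q^4 + 4000q^3 + 3200q^2 + 1284q + 206)

Only t ≡ 4 (mod 5) is unaccounted for. Put t = 5q+4:
(5q+4)^5 + 4(5q+4) - 10 expands to 3125q^5 + 12500q^4 + 20000q^3 + 16000q^2 + 6420q + 1030,
and factoring out 5 leaves 5(625q^5 + 2500q^4 + 4000q^3 + 3200q^2 + 1284q + 206).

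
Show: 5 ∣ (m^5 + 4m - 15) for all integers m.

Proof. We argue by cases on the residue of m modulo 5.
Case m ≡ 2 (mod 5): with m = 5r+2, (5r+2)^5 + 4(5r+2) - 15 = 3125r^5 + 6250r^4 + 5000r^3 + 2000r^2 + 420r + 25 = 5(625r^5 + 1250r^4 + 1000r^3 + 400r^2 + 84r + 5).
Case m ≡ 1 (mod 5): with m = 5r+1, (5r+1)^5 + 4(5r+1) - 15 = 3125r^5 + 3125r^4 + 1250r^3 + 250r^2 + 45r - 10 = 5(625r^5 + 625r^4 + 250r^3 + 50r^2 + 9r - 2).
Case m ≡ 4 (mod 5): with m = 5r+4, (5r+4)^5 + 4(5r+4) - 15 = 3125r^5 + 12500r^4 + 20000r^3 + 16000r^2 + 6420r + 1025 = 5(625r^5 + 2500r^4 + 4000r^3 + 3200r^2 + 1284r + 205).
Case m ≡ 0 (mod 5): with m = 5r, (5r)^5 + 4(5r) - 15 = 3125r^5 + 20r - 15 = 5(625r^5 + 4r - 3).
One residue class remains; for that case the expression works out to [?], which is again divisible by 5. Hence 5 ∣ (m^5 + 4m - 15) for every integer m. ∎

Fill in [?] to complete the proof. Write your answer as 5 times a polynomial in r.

5(625r^5 + 1875r^4 + 2250r^3 + 1350r^2 + 409r + 48)

Only m ≡ 3 (mod 5) is unaccounted for. Put m = 5r+3:
(5r+3)^5 + 4(5r+3) - 15 expands to 3125r^5 + 9375r^4 + 11250r^3 + 6750r^2 + 2045r + 240,
and factoring out 5 leaves 5(625r^5 + 1875r^4 + 2250r^3 + 1350r^2 + 409r + 48).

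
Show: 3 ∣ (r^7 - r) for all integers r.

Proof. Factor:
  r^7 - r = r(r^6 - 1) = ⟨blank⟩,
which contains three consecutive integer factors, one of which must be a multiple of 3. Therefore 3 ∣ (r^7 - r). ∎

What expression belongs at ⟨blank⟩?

(r - 1)r(r + 1)(r^4 + r^2 + 1)

r^6 - 1 = (r^2 - 1)(r^4 + r^2 + 1), and r^2 - 1 = (r-1)(r+1).
So r(r^6 - 1) = (r - 1)r(r + 1)(r^4 + r^2 + 1).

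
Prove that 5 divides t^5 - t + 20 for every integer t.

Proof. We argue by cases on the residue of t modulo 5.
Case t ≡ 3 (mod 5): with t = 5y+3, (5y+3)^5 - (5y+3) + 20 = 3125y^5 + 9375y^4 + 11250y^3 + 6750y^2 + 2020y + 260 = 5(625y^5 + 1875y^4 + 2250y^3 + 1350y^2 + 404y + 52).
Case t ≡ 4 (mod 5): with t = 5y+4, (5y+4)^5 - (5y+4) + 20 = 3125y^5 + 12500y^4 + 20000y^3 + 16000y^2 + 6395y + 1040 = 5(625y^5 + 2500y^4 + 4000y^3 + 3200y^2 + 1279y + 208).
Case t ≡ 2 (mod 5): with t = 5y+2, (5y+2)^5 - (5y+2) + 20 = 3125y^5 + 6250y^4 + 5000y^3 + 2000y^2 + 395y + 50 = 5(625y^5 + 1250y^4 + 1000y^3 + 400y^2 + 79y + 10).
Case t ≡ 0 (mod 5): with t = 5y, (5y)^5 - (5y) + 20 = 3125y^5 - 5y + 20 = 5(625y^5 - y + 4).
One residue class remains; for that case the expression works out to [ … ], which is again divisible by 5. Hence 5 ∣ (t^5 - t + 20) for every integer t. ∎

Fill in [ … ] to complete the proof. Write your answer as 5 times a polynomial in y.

The residues treated are {3, 4, 2, 0}, so the missing case is t ≡ 1 (mod 5); write t = 5y+1.
Then (5y+1)^5 - (5y+1) + 20 = 3125y^5 + 3125y^4 + 1250y^3 + 250y^2 + 20y + 20 = 5(625y^5 + 625y^4 + 250y^3 + 50y^2 + 4y + 4).

5(625y^5 + 625y^4 + 250y^3 + 50y^2 + 4y + 4)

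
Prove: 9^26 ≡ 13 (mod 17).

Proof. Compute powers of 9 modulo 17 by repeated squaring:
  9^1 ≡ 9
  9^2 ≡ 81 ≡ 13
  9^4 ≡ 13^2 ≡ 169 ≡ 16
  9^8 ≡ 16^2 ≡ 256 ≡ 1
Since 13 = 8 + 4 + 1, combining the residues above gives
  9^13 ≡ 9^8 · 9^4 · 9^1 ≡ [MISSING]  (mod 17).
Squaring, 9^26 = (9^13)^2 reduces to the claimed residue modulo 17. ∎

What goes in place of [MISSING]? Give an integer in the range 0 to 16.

Multiply the listed residues: 1 · 16 · 9 = 16 → 144.
Reducing modulo 17: 144 = 8·17 + 8, so 9^13 ≡ 8.

8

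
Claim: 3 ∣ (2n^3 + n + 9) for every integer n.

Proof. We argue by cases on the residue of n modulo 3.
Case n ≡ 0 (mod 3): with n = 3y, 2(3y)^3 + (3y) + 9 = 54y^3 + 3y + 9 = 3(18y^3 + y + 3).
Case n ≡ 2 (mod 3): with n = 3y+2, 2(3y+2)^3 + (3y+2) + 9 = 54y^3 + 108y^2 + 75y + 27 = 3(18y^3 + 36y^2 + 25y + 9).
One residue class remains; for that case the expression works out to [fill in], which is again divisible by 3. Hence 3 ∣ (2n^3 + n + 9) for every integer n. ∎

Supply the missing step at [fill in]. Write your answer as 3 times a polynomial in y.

3(18y^3 + 18y^2 + 7y + 4)

Only n ≡ 1 (mod 3) is unaccounted for. Put n = 3y+1:
2(3y+1)^3 + (3y+1) + 9 expands to 54y^3 + 54y^2 + 21y + 12,
and factoring out 3 leaves 3(18y^3 + 18y^2 + 7y + 4).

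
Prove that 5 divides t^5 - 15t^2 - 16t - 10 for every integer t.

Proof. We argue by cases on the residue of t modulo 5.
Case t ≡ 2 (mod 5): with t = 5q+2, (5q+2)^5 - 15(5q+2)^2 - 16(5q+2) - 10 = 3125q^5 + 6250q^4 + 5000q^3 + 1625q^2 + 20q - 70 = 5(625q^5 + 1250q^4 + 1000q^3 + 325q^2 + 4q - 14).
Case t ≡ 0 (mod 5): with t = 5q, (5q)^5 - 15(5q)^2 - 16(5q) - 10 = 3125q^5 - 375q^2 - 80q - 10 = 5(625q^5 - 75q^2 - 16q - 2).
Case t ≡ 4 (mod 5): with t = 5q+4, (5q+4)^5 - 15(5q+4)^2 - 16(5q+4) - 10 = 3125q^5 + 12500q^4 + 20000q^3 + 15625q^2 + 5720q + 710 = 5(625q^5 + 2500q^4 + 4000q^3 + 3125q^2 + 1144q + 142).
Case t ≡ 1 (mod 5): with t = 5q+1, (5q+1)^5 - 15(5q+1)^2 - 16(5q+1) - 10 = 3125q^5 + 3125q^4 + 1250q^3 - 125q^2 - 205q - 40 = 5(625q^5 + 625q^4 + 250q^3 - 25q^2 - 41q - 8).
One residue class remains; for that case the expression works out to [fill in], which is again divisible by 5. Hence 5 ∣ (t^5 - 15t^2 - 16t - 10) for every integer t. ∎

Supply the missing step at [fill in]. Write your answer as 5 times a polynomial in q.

The residues treated are {2, 0, 4, 1}, so the missing case is t ≡ 3 (mod 5); write t = 5q+3.
Then (5q+3)^5 - 15(5q+3)^2 - 16(5q+3) - 10 = 3125q^5 + 9375q^4 + 11250q^3 + 6375q^2 + 1495q + 50 = 5(625q^5 + 1875q^4 + 2250q^3 + 1275q^2 + 299q + 10).

5(625q^5 + 1875q^4 + 2250q^3 + 1275q^2 + 299q + 10)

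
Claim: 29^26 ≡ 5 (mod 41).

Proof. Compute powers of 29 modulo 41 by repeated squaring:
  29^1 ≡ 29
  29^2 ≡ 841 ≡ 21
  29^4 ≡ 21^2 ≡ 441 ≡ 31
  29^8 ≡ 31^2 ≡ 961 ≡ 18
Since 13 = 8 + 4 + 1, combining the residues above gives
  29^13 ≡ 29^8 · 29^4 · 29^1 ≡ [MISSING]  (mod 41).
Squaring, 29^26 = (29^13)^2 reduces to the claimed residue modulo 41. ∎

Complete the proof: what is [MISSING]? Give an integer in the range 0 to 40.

29^8 · 29^4 · 29^1 ≡ 18 · 31 · 29 = 16182.
16182 mod 41 = 28, so 29^13 ≡ 28 (mod 41).

28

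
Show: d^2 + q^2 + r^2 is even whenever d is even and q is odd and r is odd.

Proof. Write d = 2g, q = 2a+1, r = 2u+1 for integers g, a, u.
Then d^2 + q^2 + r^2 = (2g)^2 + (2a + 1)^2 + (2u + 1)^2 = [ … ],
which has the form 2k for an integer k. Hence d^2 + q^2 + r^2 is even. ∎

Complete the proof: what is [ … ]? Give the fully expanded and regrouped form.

2(2a^2 + 2a + 2g^2 + 2u^2 + 2u + 1)

(2g)^2 + (2a + 1)^2 + (2u + 1)^2 = 4a^2 + 4a + 4g^2 + 4u^2 + 4u + 2
= 2(2a^2 + 2a + 2g^2 + 2u^2 + 2u + 1).
Since 2a^2 + 2a + 2g^2 + 2u^2 + 2u + 1 is an integer, the sum of squares is of the form 2k for an integer k.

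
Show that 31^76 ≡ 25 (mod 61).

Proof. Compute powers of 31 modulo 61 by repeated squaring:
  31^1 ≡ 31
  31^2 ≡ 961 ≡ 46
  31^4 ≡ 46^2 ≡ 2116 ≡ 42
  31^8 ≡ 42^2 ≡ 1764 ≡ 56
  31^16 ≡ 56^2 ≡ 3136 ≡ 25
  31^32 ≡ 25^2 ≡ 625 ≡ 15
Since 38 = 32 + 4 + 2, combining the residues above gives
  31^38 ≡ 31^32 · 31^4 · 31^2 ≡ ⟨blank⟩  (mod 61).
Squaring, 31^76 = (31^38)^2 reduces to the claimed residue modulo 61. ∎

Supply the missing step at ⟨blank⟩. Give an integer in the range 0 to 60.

5

Multiply the listed residues: 15 · 42 · 46 = 630 → 28980.
Reducing modulo 61: 28980 = 475·61 + 5, so 31^38 ≡ 5.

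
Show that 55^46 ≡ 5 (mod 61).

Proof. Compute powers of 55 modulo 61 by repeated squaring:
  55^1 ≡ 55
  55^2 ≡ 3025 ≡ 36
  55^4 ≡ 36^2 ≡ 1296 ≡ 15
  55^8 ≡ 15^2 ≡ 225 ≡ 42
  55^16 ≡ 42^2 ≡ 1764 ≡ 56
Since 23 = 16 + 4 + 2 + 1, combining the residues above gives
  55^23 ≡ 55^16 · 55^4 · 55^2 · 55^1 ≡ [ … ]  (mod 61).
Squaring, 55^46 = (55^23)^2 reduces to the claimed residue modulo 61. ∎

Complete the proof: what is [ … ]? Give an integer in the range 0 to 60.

55^16 · 55^4 · 55^2 · 55^1 ≡ 56 · 15 · 36 · 55 = 1663200.
1663200 mod 61 = 35, so 55^23 ≡ 35 (mod 61).

35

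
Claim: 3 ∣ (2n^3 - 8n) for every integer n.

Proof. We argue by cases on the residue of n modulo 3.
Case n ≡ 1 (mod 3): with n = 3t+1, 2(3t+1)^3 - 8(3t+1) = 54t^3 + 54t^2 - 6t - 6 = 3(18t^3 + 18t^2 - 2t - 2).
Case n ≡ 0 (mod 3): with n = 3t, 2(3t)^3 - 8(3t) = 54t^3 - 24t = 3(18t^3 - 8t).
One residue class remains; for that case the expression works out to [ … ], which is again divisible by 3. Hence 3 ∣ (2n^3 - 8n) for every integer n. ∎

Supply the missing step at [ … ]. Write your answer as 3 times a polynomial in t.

The residues treated are {1, 0}, so the missing case is n ≡ 2 (mod 3); write n = 3t+2.
Then 2(3t+2)^3 - 8(3t+2) = 54t^3 + 108t^2 + 48t = 3(18t^3 + 36t^2 + 16t).

3(18t^3 + 36t^2 + 16t)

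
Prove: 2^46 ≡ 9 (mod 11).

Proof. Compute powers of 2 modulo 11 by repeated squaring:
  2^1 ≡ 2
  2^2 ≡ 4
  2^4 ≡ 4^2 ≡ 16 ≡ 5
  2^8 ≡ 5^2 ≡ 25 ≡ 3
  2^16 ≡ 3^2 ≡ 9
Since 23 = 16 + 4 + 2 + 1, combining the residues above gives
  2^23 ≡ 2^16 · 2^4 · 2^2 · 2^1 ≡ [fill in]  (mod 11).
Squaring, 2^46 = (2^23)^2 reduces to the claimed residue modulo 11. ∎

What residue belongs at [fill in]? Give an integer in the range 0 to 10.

8

2^16 · 2^4 · 2^2 · 2^1 ≡ 9 · 5 · 4 · 2 = 360.
360 mod 11 = 8, so 2^23 ≡ 8 (mod 11).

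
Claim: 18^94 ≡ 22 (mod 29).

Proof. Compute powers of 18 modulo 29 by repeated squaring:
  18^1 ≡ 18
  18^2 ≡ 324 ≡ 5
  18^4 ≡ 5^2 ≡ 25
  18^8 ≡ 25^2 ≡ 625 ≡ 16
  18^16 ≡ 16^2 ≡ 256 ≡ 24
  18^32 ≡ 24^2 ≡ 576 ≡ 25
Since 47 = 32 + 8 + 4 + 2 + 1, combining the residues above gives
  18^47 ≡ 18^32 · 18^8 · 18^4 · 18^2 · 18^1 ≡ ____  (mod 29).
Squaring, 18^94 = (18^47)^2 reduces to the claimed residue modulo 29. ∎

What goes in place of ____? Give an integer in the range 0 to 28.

Multiply the listed residues: 25 · 16 · 25 · 5 · 18 = 400 → 10000 → 50000 → 900000.
Reducing modulo 29: 900000 = 31034·29 + 14, so 18^47 ≡ 14.

14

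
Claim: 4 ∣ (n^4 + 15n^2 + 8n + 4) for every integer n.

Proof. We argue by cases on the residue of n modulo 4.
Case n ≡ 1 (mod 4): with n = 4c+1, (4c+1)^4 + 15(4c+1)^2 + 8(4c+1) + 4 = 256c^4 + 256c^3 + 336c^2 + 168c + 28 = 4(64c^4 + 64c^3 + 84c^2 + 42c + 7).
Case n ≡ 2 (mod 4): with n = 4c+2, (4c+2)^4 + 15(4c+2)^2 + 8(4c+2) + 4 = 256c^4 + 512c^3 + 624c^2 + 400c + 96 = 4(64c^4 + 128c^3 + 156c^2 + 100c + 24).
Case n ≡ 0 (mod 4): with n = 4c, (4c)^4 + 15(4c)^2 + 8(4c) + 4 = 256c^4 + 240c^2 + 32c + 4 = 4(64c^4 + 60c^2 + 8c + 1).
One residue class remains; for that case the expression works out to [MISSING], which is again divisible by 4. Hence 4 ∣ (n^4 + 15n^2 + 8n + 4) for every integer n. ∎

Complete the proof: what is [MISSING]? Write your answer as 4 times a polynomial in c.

4(64c^4 + 192c^3 + 276c^2 + 206c + 61)

Only n ≡ 3 (mod 4) is unaccounted for. Put n = 4c+3:
(4c+3)^4 + 15(4c+3)^2 + 8(4c+3) + 4 expands to 256c^4 + 768c^3 + 1104c^2 + 824c + 244,
and factoring out 4 leaves 4(64c^4 + 192c^3 + 276c^2 + 206c + 61).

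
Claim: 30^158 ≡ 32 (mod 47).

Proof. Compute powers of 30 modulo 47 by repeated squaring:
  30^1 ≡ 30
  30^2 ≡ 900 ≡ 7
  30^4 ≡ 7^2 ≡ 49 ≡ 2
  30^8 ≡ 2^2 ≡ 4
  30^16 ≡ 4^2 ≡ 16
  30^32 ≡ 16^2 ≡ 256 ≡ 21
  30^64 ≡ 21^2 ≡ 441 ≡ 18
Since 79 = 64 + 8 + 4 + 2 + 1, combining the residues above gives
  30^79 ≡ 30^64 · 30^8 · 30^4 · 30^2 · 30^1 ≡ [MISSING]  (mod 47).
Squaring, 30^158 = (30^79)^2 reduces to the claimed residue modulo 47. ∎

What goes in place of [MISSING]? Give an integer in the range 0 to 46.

19

Multiply the listed residues: 18 · 4 · 2 · 7 · 30 = 72 → 144 → 1008 → 30240.
Reducing modulo 47: 30240 = 643·47 + 19, so 30^79 ≡ 19.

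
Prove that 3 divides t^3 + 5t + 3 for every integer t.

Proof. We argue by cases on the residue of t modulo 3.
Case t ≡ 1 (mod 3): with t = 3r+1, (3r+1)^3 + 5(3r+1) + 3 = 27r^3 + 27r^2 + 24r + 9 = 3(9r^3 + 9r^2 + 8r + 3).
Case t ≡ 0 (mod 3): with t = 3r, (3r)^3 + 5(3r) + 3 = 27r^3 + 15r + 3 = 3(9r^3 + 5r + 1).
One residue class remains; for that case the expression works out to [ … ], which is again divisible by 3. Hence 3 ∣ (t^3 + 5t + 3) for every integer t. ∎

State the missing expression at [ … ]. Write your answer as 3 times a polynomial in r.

Only t ≡ 2 (mod 3) is unaccounted for. Put t = 3r+2:
(3r+2)^3 + 5(3r+2) + 3 expands to 27r^3 + 54r^2 + 51r + 21,
and factoring out 3 leaves 3(9r^3 + 18r^2 + 17r + 7).

3(9r^3 + 18r^2 + 17r + 7)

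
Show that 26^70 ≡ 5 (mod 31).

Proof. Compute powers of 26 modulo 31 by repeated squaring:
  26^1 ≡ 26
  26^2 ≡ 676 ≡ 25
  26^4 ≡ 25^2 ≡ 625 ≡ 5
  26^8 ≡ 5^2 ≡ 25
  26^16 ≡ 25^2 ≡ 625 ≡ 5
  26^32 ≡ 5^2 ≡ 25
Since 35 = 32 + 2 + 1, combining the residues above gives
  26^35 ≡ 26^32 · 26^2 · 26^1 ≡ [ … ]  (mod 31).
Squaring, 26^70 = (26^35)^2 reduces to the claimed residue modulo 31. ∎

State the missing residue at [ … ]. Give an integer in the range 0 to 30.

6

Multiply the listed residues: 25 · 25 · 26 = 625 → 16250.
Reducing modulo 31: 16250 = 524·31 + 6, so 26^35 ≡ 6.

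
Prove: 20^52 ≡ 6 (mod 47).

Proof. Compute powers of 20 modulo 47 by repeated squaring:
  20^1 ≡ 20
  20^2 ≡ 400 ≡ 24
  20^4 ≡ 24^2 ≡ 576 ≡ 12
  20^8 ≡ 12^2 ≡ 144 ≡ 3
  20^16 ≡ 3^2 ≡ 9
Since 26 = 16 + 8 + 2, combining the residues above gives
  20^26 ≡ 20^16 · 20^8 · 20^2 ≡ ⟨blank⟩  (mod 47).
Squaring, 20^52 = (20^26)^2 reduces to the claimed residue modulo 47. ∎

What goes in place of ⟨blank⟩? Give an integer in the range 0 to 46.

Multiply the listed residues: 9 · 3 · 24 = 27 → 648.
Reducing modulo 47: 648 = 13·47 + 37, so 20^26 ≡ 37.

37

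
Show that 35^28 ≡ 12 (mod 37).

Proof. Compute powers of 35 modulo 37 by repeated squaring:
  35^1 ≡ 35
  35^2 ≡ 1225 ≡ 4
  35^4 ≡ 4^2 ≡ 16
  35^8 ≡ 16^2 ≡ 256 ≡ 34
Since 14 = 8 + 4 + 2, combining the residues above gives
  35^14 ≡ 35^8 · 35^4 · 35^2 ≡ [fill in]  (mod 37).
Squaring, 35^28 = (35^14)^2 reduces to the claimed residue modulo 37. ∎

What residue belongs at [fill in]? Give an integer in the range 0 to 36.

30

Multiply the listed residues: 34 · 16 · 4 = 544 → 2176.
Reducing modulo 37: 2176 = 58·37 + 30, so 35^14 ≡ 30.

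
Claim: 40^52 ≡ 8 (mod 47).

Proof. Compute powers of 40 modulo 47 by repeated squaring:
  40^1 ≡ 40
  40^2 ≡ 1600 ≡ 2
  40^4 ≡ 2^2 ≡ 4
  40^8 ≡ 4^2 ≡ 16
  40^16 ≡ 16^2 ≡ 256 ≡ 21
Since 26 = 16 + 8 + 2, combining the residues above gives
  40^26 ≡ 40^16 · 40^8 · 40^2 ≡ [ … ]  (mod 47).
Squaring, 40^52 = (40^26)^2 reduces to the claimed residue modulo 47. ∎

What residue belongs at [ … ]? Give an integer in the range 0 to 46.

14

Multiply the listed residues: 21 · 16 · 2 = 336 → 672.
Reducing modulo 47: 672 = 14·47 + 14, so 40^26 ≡ 14.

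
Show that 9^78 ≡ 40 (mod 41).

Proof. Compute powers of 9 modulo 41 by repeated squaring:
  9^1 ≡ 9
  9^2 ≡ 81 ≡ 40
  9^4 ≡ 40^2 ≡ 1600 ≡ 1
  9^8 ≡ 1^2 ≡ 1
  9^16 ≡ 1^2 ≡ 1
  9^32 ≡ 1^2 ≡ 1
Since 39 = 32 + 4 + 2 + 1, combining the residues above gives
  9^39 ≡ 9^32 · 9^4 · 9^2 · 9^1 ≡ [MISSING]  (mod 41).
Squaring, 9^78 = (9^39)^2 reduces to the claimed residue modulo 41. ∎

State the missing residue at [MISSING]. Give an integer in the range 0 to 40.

32

9^32 · 9^4 · 9^2 · 9^1 ≡ 1 · 1 · 40 · 9 = 360.
360 mod 41 = 32, so 9^39 ≡ 32 (mod 41).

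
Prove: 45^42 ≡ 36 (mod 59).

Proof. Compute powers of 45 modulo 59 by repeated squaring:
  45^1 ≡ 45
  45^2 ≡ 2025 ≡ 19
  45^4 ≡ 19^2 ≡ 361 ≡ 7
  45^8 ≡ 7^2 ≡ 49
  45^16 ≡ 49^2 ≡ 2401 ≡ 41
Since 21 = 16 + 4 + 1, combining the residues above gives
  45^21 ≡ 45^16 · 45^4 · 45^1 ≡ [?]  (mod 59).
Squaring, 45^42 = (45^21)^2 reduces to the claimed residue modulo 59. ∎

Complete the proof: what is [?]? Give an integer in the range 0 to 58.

53

45^16 · 45^4 · 45^1 ≡ 41 · 7 · 45 = 12915.
12915 mod 59 = 53, so 45^21 ≡ 53 (mod 59).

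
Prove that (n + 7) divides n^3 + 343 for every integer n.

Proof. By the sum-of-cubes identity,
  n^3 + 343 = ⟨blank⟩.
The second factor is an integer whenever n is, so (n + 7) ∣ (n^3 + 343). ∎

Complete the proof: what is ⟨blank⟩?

Polynomial division of n^3 + 343 by n + 7 leaves remainder 0 and quotient n^2 - 7n + 49.
Hence n^3 + 343 = (n + 7)(n^2 - 7n + 49).

(n + 7)(n^2 - 7n + 49)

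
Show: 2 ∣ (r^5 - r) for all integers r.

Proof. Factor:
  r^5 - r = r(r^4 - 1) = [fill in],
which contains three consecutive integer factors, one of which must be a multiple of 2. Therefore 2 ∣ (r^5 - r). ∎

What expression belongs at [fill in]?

r^4 - 1 = (r^2 - 1)(r^2 + 1), and r^2 - 1 = (r-1)(r+1).
So r(r^4 - 1) = (r - 1)r(r + 1)(r^2 + 1).

(r - 1)r(r + 1)(r^2 + 1)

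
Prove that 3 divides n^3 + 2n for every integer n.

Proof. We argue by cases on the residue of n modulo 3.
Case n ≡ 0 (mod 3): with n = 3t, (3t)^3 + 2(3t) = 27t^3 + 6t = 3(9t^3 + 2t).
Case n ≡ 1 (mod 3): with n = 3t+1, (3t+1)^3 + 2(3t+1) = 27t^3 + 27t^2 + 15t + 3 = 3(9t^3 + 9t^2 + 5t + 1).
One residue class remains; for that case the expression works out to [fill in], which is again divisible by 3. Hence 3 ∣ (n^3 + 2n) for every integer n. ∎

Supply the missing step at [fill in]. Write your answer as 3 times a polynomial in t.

The residues treated are {0, 1}, so the missing case is n ≡ 2 (mod 3); write n = 3t+2.
Then (3t+2)^3 + 2(3t+2) = 27t^3 + 54t^2 + 42t + 12 = 3(9t^3 + 18t^2 + 14t + 4).

3(9t^3 + 18t^2 + 14t + 4)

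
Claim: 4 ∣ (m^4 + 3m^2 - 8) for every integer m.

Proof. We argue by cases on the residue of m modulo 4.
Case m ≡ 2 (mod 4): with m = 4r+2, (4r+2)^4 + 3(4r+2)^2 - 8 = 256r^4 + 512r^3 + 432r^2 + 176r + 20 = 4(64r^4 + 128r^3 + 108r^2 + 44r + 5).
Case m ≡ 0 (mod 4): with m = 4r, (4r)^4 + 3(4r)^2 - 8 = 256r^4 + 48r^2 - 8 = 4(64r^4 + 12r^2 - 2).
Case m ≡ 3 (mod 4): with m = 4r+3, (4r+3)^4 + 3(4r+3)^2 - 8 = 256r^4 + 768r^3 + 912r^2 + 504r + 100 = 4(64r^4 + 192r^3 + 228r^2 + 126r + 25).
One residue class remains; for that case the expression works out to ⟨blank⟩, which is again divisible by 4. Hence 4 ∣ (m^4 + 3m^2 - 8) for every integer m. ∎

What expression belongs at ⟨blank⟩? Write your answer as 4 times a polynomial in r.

Only m ≡ 1 (mod 4) is unaccounted for. Put m = 4r+1:
(4r+1)^4 + 3(4r+1)^2 - 8 expands to 256r^4 + 256r^3 + 144r^2 + 40r - 4,
and factoring out 4 leaves 4(64r^4 + 64r^3 + 36r^2 + 10r - 1).

4(64r^4 + 64r^3 + 36r^2 + 10r - 1)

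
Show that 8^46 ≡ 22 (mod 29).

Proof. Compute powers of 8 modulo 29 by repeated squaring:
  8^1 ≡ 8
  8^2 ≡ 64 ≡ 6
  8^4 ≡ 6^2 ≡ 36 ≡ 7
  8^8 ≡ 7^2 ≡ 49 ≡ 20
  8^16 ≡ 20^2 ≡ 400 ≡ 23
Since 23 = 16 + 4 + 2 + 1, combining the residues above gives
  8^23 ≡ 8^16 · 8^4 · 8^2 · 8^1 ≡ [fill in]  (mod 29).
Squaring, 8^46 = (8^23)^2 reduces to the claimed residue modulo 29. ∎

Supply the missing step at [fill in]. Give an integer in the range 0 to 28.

Multiply the listed residues: 23 · 7 · 6 · 8 = 161 → 966 → 7728.
Reducing modulo 29: 7728 = 266·29 + 14, so 8^23 ≡ 14.

14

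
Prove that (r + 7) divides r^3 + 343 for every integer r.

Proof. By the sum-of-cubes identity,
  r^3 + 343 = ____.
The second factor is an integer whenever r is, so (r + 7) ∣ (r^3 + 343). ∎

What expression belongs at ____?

(r + 7)(r^2 - 7r + 49)

a^3 + b^3 = (a + b)(a^2 - ab + b^2). With a = r, b = 7:
r^3 + 343 = (r + 7)(r^2 - 7r + 49).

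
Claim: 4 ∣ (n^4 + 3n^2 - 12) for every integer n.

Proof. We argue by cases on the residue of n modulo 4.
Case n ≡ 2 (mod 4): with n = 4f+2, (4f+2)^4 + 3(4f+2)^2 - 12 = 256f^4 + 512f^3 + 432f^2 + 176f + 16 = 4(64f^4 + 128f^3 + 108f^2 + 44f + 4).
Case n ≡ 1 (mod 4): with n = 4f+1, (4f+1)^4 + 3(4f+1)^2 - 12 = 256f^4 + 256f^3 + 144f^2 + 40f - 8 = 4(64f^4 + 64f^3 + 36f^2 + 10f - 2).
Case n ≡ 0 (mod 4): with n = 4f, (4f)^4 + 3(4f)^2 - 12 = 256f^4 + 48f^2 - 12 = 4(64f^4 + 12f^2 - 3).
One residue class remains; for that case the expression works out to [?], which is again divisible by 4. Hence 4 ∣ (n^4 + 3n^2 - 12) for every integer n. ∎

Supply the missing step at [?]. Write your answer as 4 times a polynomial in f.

Only n ≡ 3 (mod 4) is unaccounted for. Put n = 4f+3:
(4f+3)^4 + 3(4f+3)^2 - 12 expands to 256f^4 + 768f^3 + 912f^2 + 504f + 96,
and factoring out 4 leaves 4(64f^4 + 192f^3 + 228f^2 + 126f + 24).

4(64f^4 + 192f^3 + 228f^2 + 126f + 24)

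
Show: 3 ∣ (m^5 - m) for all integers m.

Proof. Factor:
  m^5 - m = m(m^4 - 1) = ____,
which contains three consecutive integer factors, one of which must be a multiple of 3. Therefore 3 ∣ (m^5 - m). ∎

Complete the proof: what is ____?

(m - 1)m(m + 1)(m^2 + 1)

m^4 - 1 = (m^2 - 1)(m^2 + 1), and m^2 - 1 = (m-1)(m+1).
So m(m^4 - 1) = (m - 1)m(m + 1)(m^2 + 1).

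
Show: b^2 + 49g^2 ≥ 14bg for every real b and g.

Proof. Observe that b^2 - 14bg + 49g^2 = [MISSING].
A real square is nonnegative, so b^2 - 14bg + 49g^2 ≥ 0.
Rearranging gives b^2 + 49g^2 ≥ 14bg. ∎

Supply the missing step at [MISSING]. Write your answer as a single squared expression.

The leading and trailing coefficients are 1^2 and 7^2, and 14 = 2·1·7, so the trinomial is (b - 7g)^2.
Hence b^2 - 14bg + 49g^2 ≥ 0.

(b - 7g)^2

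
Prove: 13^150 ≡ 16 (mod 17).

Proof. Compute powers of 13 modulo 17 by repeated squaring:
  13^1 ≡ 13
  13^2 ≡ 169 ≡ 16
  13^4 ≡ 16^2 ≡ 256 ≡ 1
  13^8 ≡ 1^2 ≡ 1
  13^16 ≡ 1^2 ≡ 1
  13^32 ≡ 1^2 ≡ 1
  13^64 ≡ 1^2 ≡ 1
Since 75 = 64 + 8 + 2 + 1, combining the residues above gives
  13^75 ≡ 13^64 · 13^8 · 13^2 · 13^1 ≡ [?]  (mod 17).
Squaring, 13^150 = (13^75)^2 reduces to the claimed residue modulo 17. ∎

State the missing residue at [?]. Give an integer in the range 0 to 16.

4

Multiply the listed residues: 1 · 1 · 16 · 13 = 1 → 16 → 208.
Reducing modulo 17: 208 = 12·17 + 4, so 13^75 ≡ 4.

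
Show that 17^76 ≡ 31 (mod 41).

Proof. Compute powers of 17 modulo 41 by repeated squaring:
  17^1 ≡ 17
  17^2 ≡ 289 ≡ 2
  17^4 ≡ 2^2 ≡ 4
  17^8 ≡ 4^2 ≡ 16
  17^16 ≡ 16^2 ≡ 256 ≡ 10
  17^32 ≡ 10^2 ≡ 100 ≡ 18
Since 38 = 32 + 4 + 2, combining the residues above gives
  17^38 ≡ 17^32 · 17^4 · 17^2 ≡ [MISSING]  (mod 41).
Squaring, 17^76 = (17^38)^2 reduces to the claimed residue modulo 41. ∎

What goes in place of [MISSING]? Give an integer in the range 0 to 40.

21

17^32 · 17^4 · 17^2 ≡ 18 · 4 · 2 = 144.
144 mod 41 = 21, so 17^38 ≡ 21 (mod 41).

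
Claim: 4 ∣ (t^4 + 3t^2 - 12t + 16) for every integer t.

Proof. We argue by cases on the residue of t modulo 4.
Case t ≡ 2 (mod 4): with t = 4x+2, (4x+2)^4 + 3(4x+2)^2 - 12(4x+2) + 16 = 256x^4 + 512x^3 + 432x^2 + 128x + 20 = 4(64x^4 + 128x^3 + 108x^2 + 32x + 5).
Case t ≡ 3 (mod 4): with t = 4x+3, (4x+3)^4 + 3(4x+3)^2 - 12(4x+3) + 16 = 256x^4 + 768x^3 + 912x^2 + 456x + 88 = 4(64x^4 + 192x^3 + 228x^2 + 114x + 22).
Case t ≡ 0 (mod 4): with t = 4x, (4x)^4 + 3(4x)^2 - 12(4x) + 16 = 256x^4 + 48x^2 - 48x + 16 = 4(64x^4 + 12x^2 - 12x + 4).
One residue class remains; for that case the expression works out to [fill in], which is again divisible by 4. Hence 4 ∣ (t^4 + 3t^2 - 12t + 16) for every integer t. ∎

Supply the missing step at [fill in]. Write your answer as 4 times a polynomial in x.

The residues treated are {2, 3, 0}, so the missing case is t ≡ 1 (mod 4); write t = 4x+1.
Then (4x+1)^4 + 3(4x+1)^2 - 12(4x+1) + 16 = 256x^4 + 256x^3 + 144x^2 - 8x + 8 = 4(64x^4 + 64x^3 + 36x^2 - 2x + 2).

4(64x^4 + 64x^3 + 36x^2 - 2x + 2)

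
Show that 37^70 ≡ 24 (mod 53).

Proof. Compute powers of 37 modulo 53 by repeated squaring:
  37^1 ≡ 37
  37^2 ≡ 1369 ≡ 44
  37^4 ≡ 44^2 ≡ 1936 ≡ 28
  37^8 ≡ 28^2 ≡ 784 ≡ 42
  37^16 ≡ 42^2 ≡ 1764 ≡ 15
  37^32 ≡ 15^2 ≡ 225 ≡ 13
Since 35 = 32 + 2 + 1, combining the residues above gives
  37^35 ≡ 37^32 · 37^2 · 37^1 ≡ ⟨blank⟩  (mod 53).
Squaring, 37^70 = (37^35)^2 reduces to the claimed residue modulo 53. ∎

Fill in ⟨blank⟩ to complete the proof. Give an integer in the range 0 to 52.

Multiply the listed residues: 13 · 44 · 37 = 572 → 21164.
Reducing modulo 53: 21164 = 399·53 + 17, so 37^35 ≡ 17.

17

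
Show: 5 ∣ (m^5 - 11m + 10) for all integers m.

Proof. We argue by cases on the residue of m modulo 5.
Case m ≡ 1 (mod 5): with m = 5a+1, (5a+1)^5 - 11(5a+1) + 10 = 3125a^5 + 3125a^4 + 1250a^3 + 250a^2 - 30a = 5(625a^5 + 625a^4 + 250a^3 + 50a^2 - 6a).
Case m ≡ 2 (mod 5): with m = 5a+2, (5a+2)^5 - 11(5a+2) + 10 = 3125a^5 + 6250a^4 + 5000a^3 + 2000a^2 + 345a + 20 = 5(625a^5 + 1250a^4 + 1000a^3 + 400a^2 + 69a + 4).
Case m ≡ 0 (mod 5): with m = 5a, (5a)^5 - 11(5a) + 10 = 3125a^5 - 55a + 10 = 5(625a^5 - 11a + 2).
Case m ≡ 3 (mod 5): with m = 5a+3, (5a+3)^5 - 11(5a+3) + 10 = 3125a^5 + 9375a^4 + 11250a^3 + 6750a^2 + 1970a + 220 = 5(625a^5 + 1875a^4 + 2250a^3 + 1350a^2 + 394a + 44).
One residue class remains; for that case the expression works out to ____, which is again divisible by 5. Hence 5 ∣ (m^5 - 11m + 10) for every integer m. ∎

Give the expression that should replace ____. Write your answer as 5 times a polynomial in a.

The residues treated are {1, 2, 0, 3}, so the missing case is m ≡ 4 (mod 5); write m = 5a+4.
Then (5a+4)^5 - 11(5a+4) + 10 = 3125a^5 + 12500a^4 + 20000a^3 + 16000a^2 + 6345a + 990 = 5(625a^5 + 2500a^4 + 4000a^3 + 3200a^2 + 1269a + 198).

5(625a^5 + 2500a^4 + 4000a^3 + 3200a^2 + 1269a + 198)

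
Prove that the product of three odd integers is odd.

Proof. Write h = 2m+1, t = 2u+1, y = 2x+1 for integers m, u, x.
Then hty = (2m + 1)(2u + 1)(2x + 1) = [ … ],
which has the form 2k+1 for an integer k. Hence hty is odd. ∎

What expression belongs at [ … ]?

2(4mux + 2mu + 2mx + m + 2ux + u + x) + 1

(2m + 1)(2u + 1)(2x + 1) = 8mux + 4mu + 4mx + 2m + 4ux + 2u + 2x + 1
= 2(4mux + 2mu + 2mx + m + 2ux + u + x) + 1.
Since 4mux + 2mu + 2mx + m + 2ux + u + x is an integer, the product is of the form 2k+1 for an integer k.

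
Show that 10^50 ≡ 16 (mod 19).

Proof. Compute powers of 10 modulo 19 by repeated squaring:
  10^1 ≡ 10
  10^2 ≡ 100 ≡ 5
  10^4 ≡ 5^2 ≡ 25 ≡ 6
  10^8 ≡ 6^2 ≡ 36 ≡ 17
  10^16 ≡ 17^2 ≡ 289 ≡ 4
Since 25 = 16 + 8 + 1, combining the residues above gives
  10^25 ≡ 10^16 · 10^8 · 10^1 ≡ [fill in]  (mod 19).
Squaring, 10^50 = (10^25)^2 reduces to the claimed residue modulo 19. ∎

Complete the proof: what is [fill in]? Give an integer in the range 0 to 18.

10^16 · 10^8 · 10^1 ≡ 4 · 17 · 10 = 680.
680 mod 19 = 15, so 10^25 ≡ 15 (mod 19).

15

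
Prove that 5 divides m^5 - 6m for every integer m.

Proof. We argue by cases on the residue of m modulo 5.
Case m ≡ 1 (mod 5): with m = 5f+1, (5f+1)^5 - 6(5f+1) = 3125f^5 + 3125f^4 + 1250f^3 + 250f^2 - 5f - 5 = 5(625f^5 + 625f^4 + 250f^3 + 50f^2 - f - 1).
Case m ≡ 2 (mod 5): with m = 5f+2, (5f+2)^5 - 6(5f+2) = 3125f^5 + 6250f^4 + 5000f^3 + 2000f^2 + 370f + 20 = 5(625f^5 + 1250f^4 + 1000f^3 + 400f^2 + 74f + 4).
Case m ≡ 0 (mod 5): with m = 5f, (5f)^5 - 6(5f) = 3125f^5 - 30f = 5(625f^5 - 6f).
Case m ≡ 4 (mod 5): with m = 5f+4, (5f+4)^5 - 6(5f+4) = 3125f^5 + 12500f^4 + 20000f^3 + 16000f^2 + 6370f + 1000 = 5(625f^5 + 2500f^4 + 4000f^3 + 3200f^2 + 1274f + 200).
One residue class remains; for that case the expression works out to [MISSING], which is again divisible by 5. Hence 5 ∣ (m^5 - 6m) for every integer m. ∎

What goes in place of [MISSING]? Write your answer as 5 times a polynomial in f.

Only m ≡ 3 (mod 5) is unaccounted for. Put m = 5f+3:
(5f+3)^5 - 6(5f+3) expands to 3125f^5 + 9375f^4 + 11250f^3 + 6750f^2 + 1995f + 225,
and factoring out 5 leaves 5(625f^5 + 1875f^4 + 2250f^3 + 1350f^2 + 399f + 45).

5(625f^5 + 1875f^4 + 2250f^3 + 1350f^2 + 399f + 45)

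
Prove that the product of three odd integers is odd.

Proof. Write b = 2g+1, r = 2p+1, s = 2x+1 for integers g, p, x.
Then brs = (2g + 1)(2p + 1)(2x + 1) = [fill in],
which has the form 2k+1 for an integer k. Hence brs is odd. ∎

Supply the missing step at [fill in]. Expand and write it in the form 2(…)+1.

(2g + 1)(2p + 1)(2x + 1) = 8gpx + 4gp + 4gx + 2g + 4px + 2p + 2x + 1
= 2(4gpx + 2gp + 2gx + g + 2px + p + x) + 1.
Since 4gpx + 2gp + 2gx + g + 2px + p + x is an integer, the product is of the form 2k+1 for an integer k.

2(4gpx + 2gp + 2gx + g + 2px + p + x) + 1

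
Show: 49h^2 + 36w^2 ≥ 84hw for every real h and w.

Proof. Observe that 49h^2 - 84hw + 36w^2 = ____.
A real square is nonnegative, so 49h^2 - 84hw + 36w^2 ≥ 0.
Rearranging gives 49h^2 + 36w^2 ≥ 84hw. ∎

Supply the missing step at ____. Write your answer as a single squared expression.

(7h - 6w)^2

The leading and trailing coefficients are 7^2 and 6^2, and 84 = 2·7·6, so the trinomial is (7h - 6w)^2.
Hence 49h^2 - 84hw + 36w^2 ≥ 0.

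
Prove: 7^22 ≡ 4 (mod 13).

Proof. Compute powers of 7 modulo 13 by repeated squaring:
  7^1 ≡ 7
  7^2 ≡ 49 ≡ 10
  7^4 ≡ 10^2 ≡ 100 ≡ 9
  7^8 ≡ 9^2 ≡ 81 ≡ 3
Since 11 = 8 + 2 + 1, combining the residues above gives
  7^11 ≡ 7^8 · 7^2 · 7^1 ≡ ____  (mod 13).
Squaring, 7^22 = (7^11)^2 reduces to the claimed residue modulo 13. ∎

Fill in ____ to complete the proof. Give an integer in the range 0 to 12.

2

Multiply the listed residues: 3 · 10 · 7 = 30 → 210.
Reducing modulo 13: 210 = 16·13 + 2, so 7^11 ≡ 2.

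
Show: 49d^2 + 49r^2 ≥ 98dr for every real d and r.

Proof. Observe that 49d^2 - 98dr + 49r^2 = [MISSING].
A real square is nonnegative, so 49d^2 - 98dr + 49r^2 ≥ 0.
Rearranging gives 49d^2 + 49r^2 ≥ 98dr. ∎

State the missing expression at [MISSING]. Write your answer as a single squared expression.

The leading and trailing coefficients are 7^2 and 7^2, and 98 = 2·7·7, so the trinomial is (7d - 7r)^2.
Hence 49d^2 - 98dr + 49r^2 ≥ 0.

(7d - 7r)^2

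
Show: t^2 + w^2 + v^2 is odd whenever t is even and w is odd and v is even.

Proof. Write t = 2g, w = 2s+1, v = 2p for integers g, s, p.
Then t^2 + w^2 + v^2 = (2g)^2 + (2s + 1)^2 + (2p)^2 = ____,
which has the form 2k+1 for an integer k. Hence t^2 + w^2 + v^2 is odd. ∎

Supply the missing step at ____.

Expanding: (2g)^2 + (2s + 1)^2 + (2p)^2 = 4g^2 + 4p^2 + 4s^2 + 4s + 1.
Every term except the constant is even, so this is 2(2g^2 + 2p^2 + 2s^2 + 2s) + 1,
and 2g^2 + 2p^2 + 2s^2 + 2s ∈ ℤ gives the required form.

2(2g^2 + 2p^2 + 2s^2 + 2s) + 1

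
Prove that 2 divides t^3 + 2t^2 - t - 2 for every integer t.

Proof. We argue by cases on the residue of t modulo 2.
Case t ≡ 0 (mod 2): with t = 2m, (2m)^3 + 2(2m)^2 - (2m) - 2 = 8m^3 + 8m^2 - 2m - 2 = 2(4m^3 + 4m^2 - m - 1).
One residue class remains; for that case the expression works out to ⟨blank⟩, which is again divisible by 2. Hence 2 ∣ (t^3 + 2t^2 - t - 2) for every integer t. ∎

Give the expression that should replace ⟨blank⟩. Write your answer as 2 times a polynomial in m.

The residues treated are {0}, so the missing case is t ≡ 1 (mod 2); write t = 2m+1.
Then (2m+1)^3 + 2(2m+1)^2 - (2m+1) - 2 = 8m^3 + 20m^2 + 12m = 2(4m^3 + 10m^2 + 6m).

2(4m^3 + 10m^2 + 6m)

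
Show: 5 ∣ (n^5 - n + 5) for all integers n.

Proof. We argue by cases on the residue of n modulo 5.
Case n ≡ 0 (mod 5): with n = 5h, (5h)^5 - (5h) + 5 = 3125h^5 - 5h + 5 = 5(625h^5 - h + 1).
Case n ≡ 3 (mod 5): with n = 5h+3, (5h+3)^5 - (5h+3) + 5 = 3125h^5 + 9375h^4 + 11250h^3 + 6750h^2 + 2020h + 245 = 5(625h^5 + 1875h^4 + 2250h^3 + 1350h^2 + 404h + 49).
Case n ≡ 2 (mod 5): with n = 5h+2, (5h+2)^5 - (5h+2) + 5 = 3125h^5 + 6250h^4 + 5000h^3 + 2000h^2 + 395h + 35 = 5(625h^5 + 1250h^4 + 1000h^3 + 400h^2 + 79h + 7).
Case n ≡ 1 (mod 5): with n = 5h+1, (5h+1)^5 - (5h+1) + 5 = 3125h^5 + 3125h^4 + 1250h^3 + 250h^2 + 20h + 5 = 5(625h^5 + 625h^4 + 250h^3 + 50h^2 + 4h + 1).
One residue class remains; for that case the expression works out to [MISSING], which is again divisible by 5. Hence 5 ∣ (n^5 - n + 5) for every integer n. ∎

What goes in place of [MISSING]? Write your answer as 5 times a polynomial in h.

5(625h^5 + 2500h^4 + 4000h^3 + 3200h^2 + 1279h + 205)

The residues treated are {0, 3, 2, 1}, so the missing case is n ≡ 4 (mod 5); write n = 5h+4.
Then (5h+4)^5 - (5h+4) + 5 = 3125h^5 + 12500h^4 + 20000h^3 + 16000h^2 + 6395h + 1025 = 5(625h^5 + 2500h^4 + 4000h^3 + 3200h^2 + 1279h + 205).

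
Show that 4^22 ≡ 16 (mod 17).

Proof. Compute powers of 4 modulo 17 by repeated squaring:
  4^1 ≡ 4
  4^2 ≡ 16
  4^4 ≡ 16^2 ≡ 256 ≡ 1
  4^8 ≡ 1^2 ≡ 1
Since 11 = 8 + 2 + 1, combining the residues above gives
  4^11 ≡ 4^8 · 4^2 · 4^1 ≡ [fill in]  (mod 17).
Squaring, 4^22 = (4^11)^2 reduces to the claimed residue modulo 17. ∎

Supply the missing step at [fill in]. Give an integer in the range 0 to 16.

13

Multiply the listed residues: 1 · 16 · 4 = 16 → 64.
Reducing modulo 17: 64 = 3·17 + 13, so 4^11 ≡ 13.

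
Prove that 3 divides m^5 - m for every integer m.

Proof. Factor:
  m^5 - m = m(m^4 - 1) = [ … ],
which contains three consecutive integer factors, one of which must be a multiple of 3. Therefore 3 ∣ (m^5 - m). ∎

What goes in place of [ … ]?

(m - 1)m(m + 1)(m^2 + 1)

m^4 - 1 = (m^2 - 1)(m^2 + 1), and m^2 - 1 = (m-1)(m+1).
So m(m^4 - 1) = (m - 1)m(m + 1)(m^2 + 1).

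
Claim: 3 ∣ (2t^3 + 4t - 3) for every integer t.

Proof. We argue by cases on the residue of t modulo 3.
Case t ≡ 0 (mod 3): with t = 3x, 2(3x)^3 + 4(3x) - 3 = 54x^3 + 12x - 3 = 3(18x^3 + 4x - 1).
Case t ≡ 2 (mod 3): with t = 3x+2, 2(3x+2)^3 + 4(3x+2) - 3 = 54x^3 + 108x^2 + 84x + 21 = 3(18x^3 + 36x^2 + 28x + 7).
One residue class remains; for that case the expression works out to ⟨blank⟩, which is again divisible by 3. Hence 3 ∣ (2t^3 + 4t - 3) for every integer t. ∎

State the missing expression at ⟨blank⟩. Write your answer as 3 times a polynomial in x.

3(18x^3 + 18x^2 + 10x + 1)

Only t ≡ 1 (mod 3) is unaccounted for. Put t = 3x+1:
2(3x+1)^3 + 4(3x+1) - 3 expands to 54x^3 + 54x^2 + 30x + 3,
and factoring out 3 leaves 3(18x^3 + 18x^2 + 10x + 1).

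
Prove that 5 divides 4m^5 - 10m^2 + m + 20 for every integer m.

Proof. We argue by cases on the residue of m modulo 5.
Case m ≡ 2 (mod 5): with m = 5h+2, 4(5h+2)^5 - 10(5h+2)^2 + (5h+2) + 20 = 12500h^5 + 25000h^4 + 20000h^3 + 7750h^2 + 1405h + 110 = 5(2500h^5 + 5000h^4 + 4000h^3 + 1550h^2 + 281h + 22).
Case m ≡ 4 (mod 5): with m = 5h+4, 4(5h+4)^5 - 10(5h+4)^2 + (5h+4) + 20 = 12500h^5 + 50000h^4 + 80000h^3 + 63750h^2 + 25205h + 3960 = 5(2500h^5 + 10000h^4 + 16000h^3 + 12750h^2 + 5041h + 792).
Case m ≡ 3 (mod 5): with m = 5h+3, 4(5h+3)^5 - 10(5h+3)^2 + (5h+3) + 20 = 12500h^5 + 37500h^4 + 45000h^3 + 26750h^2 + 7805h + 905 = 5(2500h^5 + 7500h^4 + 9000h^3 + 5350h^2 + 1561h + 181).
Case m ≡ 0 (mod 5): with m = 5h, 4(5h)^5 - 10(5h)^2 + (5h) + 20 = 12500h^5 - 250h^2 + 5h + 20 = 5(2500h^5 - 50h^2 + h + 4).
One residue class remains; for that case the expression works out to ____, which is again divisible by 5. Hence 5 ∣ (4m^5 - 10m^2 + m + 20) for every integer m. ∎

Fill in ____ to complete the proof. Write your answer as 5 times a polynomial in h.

5(2500h^5 + 2500h^4 + 1000h^3 + 150h^2 + h + 3)

Only m ≡ 1 (mod 5) is unaccounted for. Put m = 5h+1:
4(5h+1)^5 - 10(5h+1)^2 + (5h+1) + 20 expands to 12500h^5 + 12500h^4 + 5000h^3 + 750h^2 + 5h + 15,
and factoring out 5 leaves 5(2500h^5 + 2500h^4 + 1000h^3 + 150h^2 + h + 3).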